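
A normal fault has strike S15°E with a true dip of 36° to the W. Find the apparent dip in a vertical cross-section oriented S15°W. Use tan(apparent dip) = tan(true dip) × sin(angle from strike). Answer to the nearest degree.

The section lies 30° from the strike.
tan α = tan 36° × sin 30° = 0.7265 × 0.5000 = 0.3633
apparent dip = arctan 0.3633 = 19.96°

20°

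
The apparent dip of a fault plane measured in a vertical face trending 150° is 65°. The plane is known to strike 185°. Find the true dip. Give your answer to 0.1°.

75.0°

The section is 35° from the strike.
tan δ = tan α / sin β = tan 65° / sin 35° = 2.1445 / 0.5736 = 3.7388
true dip = arctan 3.7388 = 75.03°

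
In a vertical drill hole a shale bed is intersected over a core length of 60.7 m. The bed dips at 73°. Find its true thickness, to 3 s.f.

17.7 m

True thickness t = h · cos(dip) = 60.7 × cos 73°
t = 60.7 × 0.2924 = 17.747 m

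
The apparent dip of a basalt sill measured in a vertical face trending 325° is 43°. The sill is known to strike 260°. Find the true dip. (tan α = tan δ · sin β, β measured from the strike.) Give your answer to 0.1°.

β = acute angle between strike 260° and section 325° = 65°.
tan δ = tan α / sin β = tan 43° / sin 65° = 0.9325 / 0.9063 = 1.0289
δ = arctan(1.0289) = 45.82°

45.8°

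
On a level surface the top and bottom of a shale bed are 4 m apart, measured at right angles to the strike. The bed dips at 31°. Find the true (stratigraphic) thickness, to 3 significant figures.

2.06 m

True thickness t = w · sin(dip) = 4 × sin 31°
t = 4 × 0.5150 = 2.060 m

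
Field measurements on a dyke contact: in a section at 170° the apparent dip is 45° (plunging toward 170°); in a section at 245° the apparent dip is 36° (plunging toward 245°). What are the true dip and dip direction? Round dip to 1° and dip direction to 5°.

true dip 48°, dip direction 195°

The two traces are lines in the plane: v₁ = (sin 170°·cos 45°, cos 170°·cos 45°, −sin 45°), v₂ = (sin 245°·cos 36°, cos 245°·cos 36°, −sin 36°).
The plane normal is n = v₁ × v₂ ∝ (-0.168, -0.591, 0.553).
True dip = arccos(n_z / |n|) = arccos(0.6690) = 48.0°.
Dip direction = atan2(-0.168, -0.591) = 196° (azimuth of n's horizontal projection).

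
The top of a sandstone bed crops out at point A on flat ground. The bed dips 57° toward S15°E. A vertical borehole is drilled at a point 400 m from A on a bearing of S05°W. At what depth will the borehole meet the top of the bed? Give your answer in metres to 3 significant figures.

579 m

The hole lies 20° from the dip direction, so the down-dip offset is 400 × cos 20° = 375.88 m.
Depth = down-dip offset × tan(dip) = 375.88 × tan 57° = 375.88 × 1.5399
Depth = 578.80 m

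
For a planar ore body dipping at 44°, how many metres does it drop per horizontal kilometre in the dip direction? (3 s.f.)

966 m

drop per km = 1000 × tan 44° = 1000 × 0.9657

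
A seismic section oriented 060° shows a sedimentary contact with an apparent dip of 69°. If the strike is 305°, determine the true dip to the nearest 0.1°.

70.8°

β = acute angle between strike 305° and section 060° = 65°.
tan(true dip) = tan 69° / sin 65° = 2.8744
δ = arctan(2.8744) = 70.82°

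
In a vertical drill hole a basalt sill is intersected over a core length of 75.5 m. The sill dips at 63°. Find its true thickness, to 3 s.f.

34.3 m

True thickness t = h · cos(dip) = 75.5 × cos 63°
t = 75.5 × 0.4540 = 34.276 m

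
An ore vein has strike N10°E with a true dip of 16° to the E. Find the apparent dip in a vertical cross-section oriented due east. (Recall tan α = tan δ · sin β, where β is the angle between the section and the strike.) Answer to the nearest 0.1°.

15.8°

The section lies 80° from the strike.
tan α = tan 16° × sin 80° = 0.2867 × 0.9848 = 0.2824
apparent dip = arctan 0.2824 = 15.77°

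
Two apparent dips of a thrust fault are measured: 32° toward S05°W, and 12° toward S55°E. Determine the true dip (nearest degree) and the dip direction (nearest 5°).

The two traces are lines in the plane: v₁ = (sin 185°·cos 32°, cos 185°·cos 32°, −sin 32°), v₂ = (sin 125°·cos 12°, cos 125°·cos 12°, −sin 12°).
The plane normal is n = v₁ × v₂ ∝ (-0.122, -0.440, 0.718).
True dip = arccos(n_z / |n|) = arccos(0.8440) = 32.4°.
Dip direction = azimuth of (n_x, n_y) = atan2(-0.122, -0.440) = 195°.

true dip 32°, dip direction 195°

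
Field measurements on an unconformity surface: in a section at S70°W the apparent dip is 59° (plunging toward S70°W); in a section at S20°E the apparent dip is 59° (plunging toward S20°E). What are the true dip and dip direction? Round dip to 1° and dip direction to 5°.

Each apparent-dip line lies in the plane. As unit vectors (x east, y north, z up), v₁ plunges 59°→S70°W and v₂ plunges 59°→S20°E.
n = v₁ × v₂ = (-0.264, -0.566, 0.265) (taken with n_z > 0).
Dip δ = arctan(|n_h|/n_z) = arctan(0.624/0.265) = 67.0°.
The horizontal component of n points toward azimuth atan2(n_x, n_y) = 205°, the dip direction.

true dip 67°, dip direction 205°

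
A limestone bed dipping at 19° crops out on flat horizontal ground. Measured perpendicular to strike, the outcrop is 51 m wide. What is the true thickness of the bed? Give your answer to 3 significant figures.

True thickness t = w · sin(dip) = 51 × sin 19°
t = 51 × 0.3256 = 16.604 m

16.6 m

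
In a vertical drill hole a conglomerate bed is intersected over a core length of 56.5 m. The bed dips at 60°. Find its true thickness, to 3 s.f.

True thickness t = h · cos(dip) = 56.5 × cos 60°
t = 56.5 × 0.5000 = 28.250 m

28.3 m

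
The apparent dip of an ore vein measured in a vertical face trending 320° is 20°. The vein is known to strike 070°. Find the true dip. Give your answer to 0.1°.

The section is 70° from the strike.
tan(true dip) = tan 20° / sin 70° = 0.3873
δ = arctan(0.3873) = 21.17°

21.2°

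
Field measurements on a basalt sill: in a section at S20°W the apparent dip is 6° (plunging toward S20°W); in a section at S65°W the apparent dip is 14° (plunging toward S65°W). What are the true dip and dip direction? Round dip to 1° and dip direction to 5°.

true dip 15°, dip direction 265°

The two traces are lines in the plane: v₁ = (sin 200°·cos 6°, cos 200°·cos 6°, −sin 6°), v₂ = (sin 245°·cos 14°, cos 245°·cos 14°, −sin 14°).
Cross product v₁ × v₂ gives the pole to the plane: n ∝ (-0.183, -0.010, 0.682).
Dip δ = arctan(|n_h|/n_z) = arctan(0.183/0.682) = 15.1°.
Dip direction = azimuth of (n_x, n_y) = atan2(-0.183, -0.010) = 267°.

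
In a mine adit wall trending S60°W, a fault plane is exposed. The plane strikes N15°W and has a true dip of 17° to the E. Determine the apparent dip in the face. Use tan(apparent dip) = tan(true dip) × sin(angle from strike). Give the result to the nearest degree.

Angle between strike (N15°W) and section (S60°W): β = 75°.
tan α = tan 17° × sin 75° = 0.3057 × 0.9659 = 0.2953
apparent dip = arctan 0.2953 = 16.45°

16°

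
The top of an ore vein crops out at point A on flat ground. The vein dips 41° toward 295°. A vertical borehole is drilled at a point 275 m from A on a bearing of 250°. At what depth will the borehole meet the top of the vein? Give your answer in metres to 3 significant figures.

169 m

The hole lies 45° from the dip direction, so the down-dip offset is 275 × cos 45° = 194.45 m.
Depth = down-dip offset × tan(dip) = 194.45 × tan 41° = 194.45 × 0.8693
Depth = 169.04 m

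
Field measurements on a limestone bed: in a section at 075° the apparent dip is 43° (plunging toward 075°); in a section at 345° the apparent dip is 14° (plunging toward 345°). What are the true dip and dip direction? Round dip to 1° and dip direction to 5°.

Each apparent-dip line lies in the plane. As unit vectors (x east, y north, z up), v₁ plunges 43°→075° and v₂ plunges 14°→345°.
Cross product v₁ × v₂ gives the pole to the plane: n ∝ (0.593, 0.342, 0.710).
Dip δ = arctan(|n_h|/n_z) = arctan(0.685/0.710) = 44.0°.
Dip direction = atan2(0.593, 0.342) = 60° (azimuth of n's horizontal projection).

true dip 44°, dip direction 060°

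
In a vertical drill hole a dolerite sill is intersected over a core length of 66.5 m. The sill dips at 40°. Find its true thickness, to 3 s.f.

True thickness t = h · cos(dip) = 66.5 × cos 40°
t = 66.5 × 0.7660 = 50.942 m

50.9 m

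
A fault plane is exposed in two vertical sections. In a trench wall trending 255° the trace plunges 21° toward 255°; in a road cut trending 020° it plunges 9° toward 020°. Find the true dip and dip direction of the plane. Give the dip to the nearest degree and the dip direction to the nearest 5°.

The two traces are lines in the plane: v₁ = (sin 255°·cos 21°, cos 255°·cos 21°, −sin 21°), v₂ = (sin 20°·cos 9°, cos 20°·cos 9°, −sin 9°).
The plane normal is n = v₁ × v₂ ∝ (-0.370, 0.262, 0.755).
Dip δ = arctan(|n_h|/n_z) = arctan(0.454/0.755) = 31.0°.
Dip direction = azimuth of (n_x, n_y) = atan2(-0.370, 0.262) = 305°.

true dip 31°, dip direction 305°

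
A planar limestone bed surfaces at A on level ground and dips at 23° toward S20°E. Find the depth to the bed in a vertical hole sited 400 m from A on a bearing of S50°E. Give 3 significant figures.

The hole lies 30° from the dip direction, so the down-dip offset is 400 × cos 30° = 346.41 m.
Depth = down-dip offset × tan(dip) = 346.41 × tan 23° = 346.41 × 0.4245
Depth = 147.04 m

147 m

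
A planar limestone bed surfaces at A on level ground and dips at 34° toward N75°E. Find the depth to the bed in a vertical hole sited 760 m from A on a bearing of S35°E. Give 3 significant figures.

The hole lies 70° from the dip direction, so the down-dip offset is 760 × cos 70° = 259.94 m.
Depth = down-dip offset × tan(dip) = 259.94 × tan 34° = 259.94 × 0.6745
Depth = 175.33 m

175 m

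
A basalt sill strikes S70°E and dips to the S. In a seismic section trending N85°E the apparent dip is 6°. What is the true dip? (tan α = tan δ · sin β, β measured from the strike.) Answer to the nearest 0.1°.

14.0°

β = acute angle between strike S70°E and section N85°E = 25°.
tan(true dip) = tan 6° / sin 25° = 0.2487
δ = arctan(0.2487) = 13.97°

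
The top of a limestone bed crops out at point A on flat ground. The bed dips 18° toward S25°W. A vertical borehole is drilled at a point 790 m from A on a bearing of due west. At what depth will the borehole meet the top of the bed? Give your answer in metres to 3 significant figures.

108 m

The hole lies 65° from the dip direction, so the down-dip offset is 790 × cos 65° = 333.87 m.
Depth = down-dip offset × tan(dip) = 333.87 × tan 18° = 333.87 × 0.3249
Depth = 108.48 m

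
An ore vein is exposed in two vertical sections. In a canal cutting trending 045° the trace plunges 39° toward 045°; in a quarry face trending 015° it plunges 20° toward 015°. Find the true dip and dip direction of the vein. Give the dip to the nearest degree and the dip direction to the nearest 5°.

true dip 47°, dip direction 085°

The two traces are lines in the plane: v₁ = (sin 45°·cos 39°, cos 45°·cos 39°, −sin 39°), v₂ = (sin 15°·cos 20°, cos 15°·cos 20°, −sin 20°).
n = v₁ × v₂ = (0.383, 0.035, 0.365) (taken with n_z > 0).
tan δ = √(n_x²+n_y²)/n_z = 0.385/0.365, so δ = 46.5°.
Dip direction = azimuth of (n_x, n_y) = atan2(0.383, 0.035) = 85°.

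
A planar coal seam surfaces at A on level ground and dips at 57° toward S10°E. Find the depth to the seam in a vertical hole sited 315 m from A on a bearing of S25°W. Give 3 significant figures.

397 m

The hole lies 35° from the dip direction, so the down-dip offset is 315 × cos 35° = 258.03 m.
Depth = down-dip offset × tan(dip) = 258.03 × tan 57° = 258.03 × 1.5399
Depth = 397.34 m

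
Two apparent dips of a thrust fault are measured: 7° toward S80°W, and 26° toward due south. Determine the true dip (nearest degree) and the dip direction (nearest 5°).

true dip 26°, dip direction 185°

The two traces are lines in the plane: v₁ = (sin 260°·cos 7°, cos 260°·cos 7°, −sin 7°), v₂ = (sin 180°·cos 26°, cos 180°·cos 26°, −sin 26°).
Cross product v₁ × v₂ gives the pole to the plane: n ∝ (-0.034, -0.428, 0.879).
tan δ = √(n_x²+n_y²)/n_z = 0.430/0.879, so δ = 26.1°.
Dip direction = azimuth of (n_x, n_y) = atan2(-0.034, -0.428) = 185°.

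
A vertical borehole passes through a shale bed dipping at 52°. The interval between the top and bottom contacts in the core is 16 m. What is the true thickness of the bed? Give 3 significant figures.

True thickness t = h · cos(dip) = 16 × cos 52°
t = 16 × 0.6157 = 9.851 m

9.85 m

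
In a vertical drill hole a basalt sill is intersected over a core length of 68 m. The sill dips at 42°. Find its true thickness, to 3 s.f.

True thickness t = h · cos(dip) = 68 × cos 42°
t = 68 × 0.7431 = 50.534 m

50.5 m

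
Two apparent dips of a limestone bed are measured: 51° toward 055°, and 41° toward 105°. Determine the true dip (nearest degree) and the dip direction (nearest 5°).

true dip 51°, dip direction 060°

Each apparent-dip line lies in the plane. As unit vectors (x east, y north, z up), v₁ plunges 51°→055° and v₂ plunges 41°→105°.
The plane normal is n = v₁ × v₂ ∝ (0.389, 0.228, 0.364).
True dip = arccos(n_z / |n|) = arccos(0.6281) = 51.1°.
The horizontal component of n points toward azimuth atan2(n_x, n_y) = 60°, the dip direction.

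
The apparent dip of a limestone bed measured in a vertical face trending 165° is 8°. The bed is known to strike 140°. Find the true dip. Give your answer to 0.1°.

18.4°

The section is 25° from the strike.
tan δ = tan α / sin β = tan 8° / sin 25° = 0.1405 / 0.4226 = 0.3325
true dip = arctan 0.3325 = 18.39°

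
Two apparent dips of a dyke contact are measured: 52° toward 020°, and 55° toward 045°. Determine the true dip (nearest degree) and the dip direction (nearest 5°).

Represent each trace as a vector plunging at its apparent dip toward its trend (east-north-up frame): v₁ = (0.211, 0.579, -0.788), v₂ = (0.406, 0.406, -0.819).
The plane normal is n = v₁ × v₂ ∝ (0.154, 0.147, 0.149).
Dip δ = arctan(|n_h|/n_z) = arctan(0.213/0.149) = 55.0°.
Dip direction = atan2(0.154, 0.147) = 46° (azimuth of n's horizontal projection).

true dip 55°, dip direction 045°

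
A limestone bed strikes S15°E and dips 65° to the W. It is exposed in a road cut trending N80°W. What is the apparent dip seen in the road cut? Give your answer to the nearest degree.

63°

Angle between strike (S15°E) and section (N80°W): β = 65°.
tan α = tan 65° × sin 65° = 2.1445 × 0.9063 = 1.9436
α = arctan(1.9436) = 62.77°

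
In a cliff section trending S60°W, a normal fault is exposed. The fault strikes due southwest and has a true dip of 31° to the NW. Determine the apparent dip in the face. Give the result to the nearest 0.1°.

Angle between strike (due southwest) and section (S60°W): β = 15°.
tan α = tan 31° × sin 15° = 0.6009 × 0.2588 = 0.1555
α = arctan(0.1555) = 8.84°

8.8°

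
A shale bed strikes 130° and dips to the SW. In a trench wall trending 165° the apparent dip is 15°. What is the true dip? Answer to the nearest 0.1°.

25.0°

The section is 35° from the strike.
tan(true dip) = tan 15° / sin 35° = 0.4672
δ = arctan(0.4672) = 25.04°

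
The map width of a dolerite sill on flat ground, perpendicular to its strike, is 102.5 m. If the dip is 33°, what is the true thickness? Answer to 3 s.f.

True thickness t = w · sin(dip) = 102.5 × sin 33°
t = 102.5 × 0.5446 = 55.826 m

55.8 m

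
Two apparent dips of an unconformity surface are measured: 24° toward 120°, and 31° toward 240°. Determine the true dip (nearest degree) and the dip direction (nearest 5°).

true dip 46°, dip direction 185°

Represent each trace as a vector plunging at its apparent dip toward its trend (east-north-up frame): v₁ = (0.791, -0.457, -0.407), v₂ = (-0.742, -0.429, -0.515).
The plane normal is n = v₁ × v₂ ∝ (-0.061, -0.709, 0.678).
tan δ = √(n_x²+n_y²)/n_z = 0.712/0.678, so δ = 46.4°.
Dip direction = azimuth of (n_x, n_y) = atan2(-0.061, -0.709) = 185°.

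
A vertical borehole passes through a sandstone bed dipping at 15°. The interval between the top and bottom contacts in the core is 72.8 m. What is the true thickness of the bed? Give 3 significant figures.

70.3 m

True thickness t = h · cos(dip) = 72.8 × cos 15°
t = 72.8 × 0.9659 = 70.319 m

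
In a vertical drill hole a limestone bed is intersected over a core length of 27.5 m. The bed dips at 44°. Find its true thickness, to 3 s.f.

True thickness t = h · cos(dip) = 27.5 × cos 44°
t = 27.5 × 0.7193 = 19.782 m

19.8 m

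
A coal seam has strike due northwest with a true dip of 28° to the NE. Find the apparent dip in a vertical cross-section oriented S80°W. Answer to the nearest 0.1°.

23.5°

The section lies 55° from the strike.
tan(apparent dip) = tan 28° · sin 55° = 0.4356
apparent dip = arctan 0.4356 = 23.54°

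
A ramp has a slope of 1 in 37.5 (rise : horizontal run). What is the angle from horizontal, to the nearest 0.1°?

tan θ = 1/37.5 = 0.0267
θ = arctan(0.0267) = 1.53°

1.5°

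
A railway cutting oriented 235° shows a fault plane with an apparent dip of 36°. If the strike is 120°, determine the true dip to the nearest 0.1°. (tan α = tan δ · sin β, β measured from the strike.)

β = acute angle between strike 120° and section 235° = 65°.
tan(true dip) = tan 36° / sin 65° = 0.8017
δ = arctan(0.8017) = 38.72°

38.7°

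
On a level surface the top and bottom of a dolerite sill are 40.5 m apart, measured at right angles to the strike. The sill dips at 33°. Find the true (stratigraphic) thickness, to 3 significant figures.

22.1 m

True thickness t = w · sin(dip) = 40.5 × sin 33°
t = 40.5 × 0.5446 = 22.058 m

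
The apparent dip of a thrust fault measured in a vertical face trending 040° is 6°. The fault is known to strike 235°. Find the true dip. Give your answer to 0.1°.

β = acute angle between strike 235° and section 040° = 15°.
tan(true dip) = tan 6° / sin 15° = 0.4061
δ = arctan(0.4061) = 22.10°

22.1°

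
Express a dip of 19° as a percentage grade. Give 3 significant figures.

grade % = 100 × tan 19° = 100 × 0.3443

34.4%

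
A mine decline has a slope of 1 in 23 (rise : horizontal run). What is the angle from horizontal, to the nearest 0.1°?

tan θ = 1/23 = 0.0435
θ = arctan(0.0435) = 2.49°

2.5°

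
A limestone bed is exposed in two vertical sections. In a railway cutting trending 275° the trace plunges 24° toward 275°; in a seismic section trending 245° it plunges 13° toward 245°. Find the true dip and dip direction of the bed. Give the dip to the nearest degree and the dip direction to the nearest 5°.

true dip 28°, dip direction 310°

Each apparent-dip line lies in the plane. As unit vectors (x east, y north, z up), v₁ plunges 24°→275° and v₂ plunges 13°→245°.
The plane normal is n = v₁ × v₂ ∝ (-0.185, 0.154, 0.445).
tan δ = √(n_x²+n_y²)/n_z = 0.241/0.445, so δ = 28.5°.
The horizontal component of n points toward azimuth atan2(n_x, n_y) = 310°, the dip direction.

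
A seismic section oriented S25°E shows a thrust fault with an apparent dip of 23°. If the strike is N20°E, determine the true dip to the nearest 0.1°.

The section is 45° from the strike.
tan(true dip) = tan 23° / sin 45° = 0.6003
true dip = arctan 0.6003 = 30.98°

31.0°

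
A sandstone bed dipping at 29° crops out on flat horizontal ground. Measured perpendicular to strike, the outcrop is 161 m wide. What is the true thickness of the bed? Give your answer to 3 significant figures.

True thickness t = w · sin(dip) = 161 × sin 29°
t = 161 × 0.4848 = 78.054 m

78.1 m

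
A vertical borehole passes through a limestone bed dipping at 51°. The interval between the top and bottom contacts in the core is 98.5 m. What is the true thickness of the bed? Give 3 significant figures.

True thickness t = h · cos(dip) = 98.5 × cos 51°
t = 98.5 × 0.6293 = 61.988 m

62.0 m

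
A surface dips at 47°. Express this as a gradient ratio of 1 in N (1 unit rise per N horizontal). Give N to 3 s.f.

1 in 0.933

1 : N means tan θ = 1/N, so N = 1/tan 47° = 1/1.0724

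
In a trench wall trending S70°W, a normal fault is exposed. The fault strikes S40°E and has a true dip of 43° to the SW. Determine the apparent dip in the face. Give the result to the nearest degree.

41°

The section lies 70° from the strike.
tan(apparent dip) = tan 43° · sin 70° = 0.8763
α = arctan(0.8763) = 41.23°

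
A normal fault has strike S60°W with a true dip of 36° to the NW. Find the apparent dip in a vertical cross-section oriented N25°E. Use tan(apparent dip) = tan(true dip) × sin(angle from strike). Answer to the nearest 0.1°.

The section lies 35° from the strike.
tan(apparent dip) = tan 36° · sin 35° = 0.4167
apparent dip = arctan 0.4167 = 22.62°

22.6°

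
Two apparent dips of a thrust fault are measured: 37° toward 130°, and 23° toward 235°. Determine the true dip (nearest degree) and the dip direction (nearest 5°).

true dip 45°, dip direction 170°

Each apparent-dip line lies in the plane. As unit vectors (x east, y north, z up), v₁ plunges 37°→130° and v₂ plunges 23°→235°.
Cross product v₁ × v₂ gives the pole to the plane: n ∝ (0.117, -0.693, 0.710).
True dip = arccos(n_z / |n|) = arccos(0.7108) = 44.7°.
Dip direction = azimuth of (n_x, n_y) = atan2(0.117, -0.693) = 170°.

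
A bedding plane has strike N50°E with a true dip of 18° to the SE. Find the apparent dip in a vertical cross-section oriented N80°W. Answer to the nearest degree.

14°

The strike is N50°E and the section trends N80°W; the acute angle between them is β = 50°.
tan α = tan 18° × sin 50° = 0.3249 × 0.7660 = 0.2489
α = arctan(0.2489) = 13.98°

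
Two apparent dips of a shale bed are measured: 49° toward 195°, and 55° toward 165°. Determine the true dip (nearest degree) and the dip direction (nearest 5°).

Represent each trace as a vector plunging at its apparent dip toward its trend (east-north-up frame): v₁ = (-0.170, -0.634, -0.755), v₂ = (0.148, -0.554, -0.819).
n = v₁ × v₂ = (0.101, -0.251, 0.188) (taken with n_z > 0).
Dip δ = arctan(|n_h|/n_z) = arctan(0.271/0.188) = 55.2°.
Dip direction = azimuth of (n_x, n_y) = atan2(0.101, -0.251) = 158°.

true dip 55°, dip direction 160°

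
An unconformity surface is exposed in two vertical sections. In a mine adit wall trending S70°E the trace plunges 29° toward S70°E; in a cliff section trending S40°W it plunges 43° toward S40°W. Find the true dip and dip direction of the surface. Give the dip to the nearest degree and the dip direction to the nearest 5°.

true dip 53°, dip direction 175°

Each apparent-dip line lies in the plane. As unit vectors (x east, y north, z up), v₁ plunges 29°→S70°E and v₂ plunges 43°→S40°W.
n = v₁ × v₂ = (0.068, -0.788, 0.601) (taken with n_z > 0).
Dip δ = arctan(|n_h|/n_z) = arctan(0.791/0.601) = 52.8°.
Dip direction = azimuth of (n_x, n_y) = atan2(0.068, -0.788) = 175°.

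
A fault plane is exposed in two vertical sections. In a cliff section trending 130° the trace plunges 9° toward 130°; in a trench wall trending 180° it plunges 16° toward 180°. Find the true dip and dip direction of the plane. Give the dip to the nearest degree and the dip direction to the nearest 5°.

The two traces are lines in the plane: v₁ = (sin 130°·cos 9°, cos 130°·cos 9°, −sin 9°), v₂ = (sin 180°·cos 16°, cos 180°·cos 16°, −sin 16°).
Cross product v₁ × v₂ gives the pole to the plane: n ∝ (-0.025, -0.209, 0.727).
Dip δ = arctan(|n_h|/n_z) = arctan(0.210/0.727) = 16.1°.
Dip direction = atan2(-0.025, -0.209) = 187° (azimuth of n's horizontal projection).

true dip 16°, dip direction 185°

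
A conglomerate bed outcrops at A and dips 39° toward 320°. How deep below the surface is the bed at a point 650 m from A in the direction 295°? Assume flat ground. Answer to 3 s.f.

The hole lies 25° from the dip direction, so the down-dip offset is 650 × cos 25° = 589.10 m.
Depth = down-dip offset × tan(dip) = 589.10 × tan 39° = 589.10 × 0.8098
Depth = 477.04 m

477 m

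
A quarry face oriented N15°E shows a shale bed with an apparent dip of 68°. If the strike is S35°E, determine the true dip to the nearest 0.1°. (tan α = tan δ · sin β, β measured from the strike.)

β = acute angle between strike S35°E and section N15°E = 50°.
tan δ = tan α / sin β = tan 68° / sin 50° = 2.4751 / 0.7660 = 3.2310
δ = arctan(3.2310) = 72.80°

72.8°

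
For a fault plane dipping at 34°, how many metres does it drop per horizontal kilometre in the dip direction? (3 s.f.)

drop per km = 1000 × tan 34° = 1000 × 0.6745

675 m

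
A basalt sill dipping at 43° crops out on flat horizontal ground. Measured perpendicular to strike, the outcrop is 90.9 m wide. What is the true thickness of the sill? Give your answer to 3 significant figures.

True thickness t = w · sin(dip) = 90.9 × sin 43°
t = 90.9 × 0.6820 = 61.994 m

62.0 m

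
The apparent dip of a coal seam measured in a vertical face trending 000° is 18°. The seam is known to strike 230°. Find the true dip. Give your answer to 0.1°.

The section is 50° from the strike.
tan(true dip) = tan 18° / sin 50° = 0.4242
δ = arctan(0.4242) = 22.98°

23.0°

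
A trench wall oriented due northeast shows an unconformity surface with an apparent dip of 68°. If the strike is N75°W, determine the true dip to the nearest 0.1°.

70.7°

The section is 60° from the strike.
tan(true dip) = tan 68° / sin 60° = 2.8580
true dip = arctan 2.8580 = 70.72°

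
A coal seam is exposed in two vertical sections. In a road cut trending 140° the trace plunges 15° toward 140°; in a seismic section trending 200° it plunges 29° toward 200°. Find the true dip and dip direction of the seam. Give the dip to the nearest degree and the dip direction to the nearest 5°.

The two traces are lines in the plane: v₁ = (sin 140°·cos 15°, cos 140°·cos 15°, −sin 15°), v₂ = (sin 200°·cos 29°, cos 200°·cos 29°, −sin 29°).
The plane normal is n = v₁ × v₂ ∝ (-0.146, -0.378, 0.732).
tan δ = √(n_x²+n_y²)/n_z = 0.406/0.732, so δ = 29.0°.
Dip direction = atan2(-0.146, -0.378) = 201° (azimuth of n's horizontal projection).

true dip 29°, dip direction 200°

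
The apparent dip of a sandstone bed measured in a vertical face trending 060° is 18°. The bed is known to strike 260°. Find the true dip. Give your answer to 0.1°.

β = acute angle between strike 260° and section 060° = 20°.
tan(true dip) = tan 18° / sin 20° = 0.9500
δ = arctan(0.9500) = 43.53°

43.5°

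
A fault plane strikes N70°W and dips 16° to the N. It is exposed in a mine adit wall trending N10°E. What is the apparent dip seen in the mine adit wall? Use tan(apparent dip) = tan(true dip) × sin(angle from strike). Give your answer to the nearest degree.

The strike is N70°W and the section trends N10°E; the acute angle between them is β = 80°.
tan(apparent dip) = tan 16° · sin 80° = 0.2824
apparent dip = arctan 0.2824 = 15.77°

16°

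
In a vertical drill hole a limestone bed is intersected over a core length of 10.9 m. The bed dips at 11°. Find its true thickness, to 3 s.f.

True thickness t = h · cos(dip) = 10.9 × cos 11°
t = 10.9 × 0.9816 = 10.700 m

10.7 m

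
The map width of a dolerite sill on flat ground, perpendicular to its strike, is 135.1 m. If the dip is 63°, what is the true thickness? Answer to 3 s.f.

120 m

True thickness t = w · sin(dip) = 135.1 × sin 63°
t = 135.1 × 0.8910 = 120.375 m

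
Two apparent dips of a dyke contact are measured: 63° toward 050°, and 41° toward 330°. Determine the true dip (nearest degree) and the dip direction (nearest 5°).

true dip 64°, dip direction 035°

Represent each trace as a vector plunging at its apparent dip toward its trend (east-north-up frame): v₁ = (0.348, 0.292, -0.891), v₂ = (-0.377, 0.654, -0.656).
Cross product v₁ × v₂ gives the pole to the plane: n ∝ (0.391, 0.564, 0.337).
tan δ = √(n_x²+n_y²)/n_z = 0.687/0.337, so δ = 63.8°.
Dip direction = atan2(0.391, 0.564) = 35° (azimuth of n's horizontal projection).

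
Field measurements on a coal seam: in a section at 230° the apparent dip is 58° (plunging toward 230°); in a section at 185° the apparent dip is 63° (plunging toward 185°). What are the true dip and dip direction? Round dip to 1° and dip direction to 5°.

true dip 63°, dip direction 195°

Each apparent-dip line lies in the plane. As unit vectors (x east, y north, z up), v₁ plunges 58°→230° and v₂ plunges 63°→185°.
The plane normal is n = v₁ × v₂ ∝ (-0.080, -0.328, 0.170).
True dip = arccos(n_z / |n|) = arccos(0.4498) = 63.3°.
Dip direction = azimuth of (n_x, n_y) = atan2(-0.080, -0.328) = 194°.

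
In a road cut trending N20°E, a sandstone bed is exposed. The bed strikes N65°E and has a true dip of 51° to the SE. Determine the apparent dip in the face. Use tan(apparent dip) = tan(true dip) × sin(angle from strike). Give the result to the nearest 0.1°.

The strike is N65°E and the section trends N20°E; the acute angle between them is β = 45°.
tan α = tan 51° × sin 45° = 1.2349 × 0.7071 = 0.8732
apparent dip = arctan 0.8732 = 41.13°

41.1°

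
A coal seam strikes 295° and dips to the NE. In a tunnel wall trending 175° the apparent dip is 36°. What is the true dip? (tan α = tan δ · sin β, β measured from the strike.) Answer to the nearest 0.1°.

β = acute angle between strike 295° and section 175° = 60°.
tan(true dip) = tan 36° / sin 60° = 0.8389
δ = arctan(0.8389) = 39.99°

40.0°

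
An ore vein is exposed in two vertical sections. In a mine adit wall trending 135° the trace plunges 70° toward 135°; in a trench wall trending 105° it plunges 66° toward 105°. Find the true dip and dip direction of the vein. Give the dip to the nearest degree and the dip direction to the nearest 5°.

Each apparent-dip line lies in the plane. As unit vectors (x east, y north, z up), v₁ plunges 70°→135° and v₂ plunges 66°→105°.
Cross product v₁ × v₂ gives the pole to the plane: n ∝ (0.122, -0.148, 0.070).
Dip δ = arctan(|n_h|/n_z) = arctan(0.192/0.070) = 70.1°.
The horizontal component of n points toward azimuth atan2(n_x, n_y) = 141°, the dip direction.

true dip 70°, dip direction 140°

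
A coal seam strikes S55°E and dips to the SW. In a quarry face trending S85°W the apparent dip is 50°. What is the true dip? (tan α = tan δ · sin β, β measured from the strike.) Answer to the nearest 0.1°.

61.7°

The section is 40° from the strike.
tan δ = tan α / sin β = tan 50° / sin 40° = 1.1918 / 0.6428 = 1.8540
δ = arctan(1.8540) = 61.66°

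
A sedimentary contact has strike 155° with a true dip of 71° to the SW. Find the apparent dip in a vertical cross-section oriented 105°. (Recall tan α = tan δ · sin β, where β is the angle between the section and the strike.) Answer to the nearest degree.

The section lies 50° from the strike.
tan(apparent dip) = tan 71° · sin 50° = 2.2248
α = arctan(2.2248) = 65.80°

66°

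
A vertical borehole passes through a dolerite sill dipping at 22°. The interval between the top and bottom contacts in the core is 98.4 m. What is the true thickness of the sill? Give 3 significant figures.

91.2 m

True thickness t = h · cos(dip) = 98.4 × cos 22°
t = 98.4 × 0.9272 = 91.235 m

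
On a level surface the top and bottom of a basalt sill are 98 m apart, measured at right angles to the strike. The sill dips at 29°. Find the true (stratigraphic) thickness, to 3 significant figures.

47.5 m

True thickness t = w · sin(dip) = 98 × sin 29°
t = 98 × 0.4848 = 47.511 m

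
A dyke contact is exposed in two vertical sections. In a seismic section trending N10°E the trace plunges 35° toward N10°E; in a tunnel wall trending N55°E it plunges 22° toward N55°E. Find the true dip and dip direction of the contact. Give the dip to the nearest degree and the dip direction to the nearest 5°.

Each apparent-dip line lies in the plane. As unit vectors (x east, y north, z up), v₁ plunges 35°→N10°E and v₂ plunges 22°→N55°E.
n = v₁ × v₂ = (-0.003, 0.382, 0.537) (taken with n_z > 0).
Dip δ = arctan(|n_h|/n_z) = arctan(0.382/0.537) = 35.4°.
Dip direction = atan2(-0.003, 0.382) = 360° (azimuth of n's horizontal projection).

true dip 35°, dip direction 000°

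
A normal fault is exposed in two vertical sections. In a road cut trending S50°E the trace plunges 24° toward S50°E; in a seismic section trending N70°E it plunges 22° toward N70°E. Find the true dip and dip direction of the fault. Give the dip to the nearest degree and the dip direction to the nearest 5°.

Each apparent-dip line lies in the plane. As unit vectors (x east, y north, z up), v₁ plunges 24°→S50°E and v₂ plunges 22°→N70°E.
Cross product v₁ × v₂ gives the pole to the plane: n ∝ (0.349, -0.092, 0.734).
True dip = arccos(n_z / |n|) = arccos(0.8973) = 26.2°.
Dip direction = atan2(0.349, -0.092) = 105° (azimuth of n's horizontal projection).

true dip 26°, dip direction 105°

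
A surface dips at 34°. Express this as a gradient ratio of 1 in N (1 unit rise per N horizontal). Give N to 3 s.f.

1 in 1.48

1 : N means tan θ = 1/N, so N = 1/tan 34° = 1/0.6745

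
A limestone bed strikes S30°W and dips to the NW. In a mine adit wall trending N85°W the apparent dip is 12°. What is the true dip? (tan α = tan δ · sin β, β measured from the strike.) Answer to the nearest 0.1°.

13.2°

The section is 65° from the strike.
tan δ = tan α / sin β = tan 12° / sin 65° = 0.2126 / 0.9063 = 0.2345
true dip = arctan 0.2345 = 13.20°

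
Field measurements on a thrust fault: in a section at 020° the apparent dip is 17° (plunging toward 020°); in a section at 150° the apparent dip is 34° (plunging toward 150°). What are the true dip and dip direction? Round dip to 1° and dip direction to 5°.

true dip 50°, dip direction 095°

Represent each trace as a vector plunging at its apparent dip toward its trend (east-north-up frame): v₁ = (0.327, 0.899, -0.292), v₂ = (0.415, -0.718, -0.559).
Cross product v₁ × v₂ gives the pole to the plane: n ∝ (0.712, -0.062, 0.607).
Dip δ = arctan(|n_h|/n_z) = arctan(0.715/0.607) = 49.7°.
Dip direction = azimuth of (n_x, n_y) = atan2(0.712, -0.062) = 95°.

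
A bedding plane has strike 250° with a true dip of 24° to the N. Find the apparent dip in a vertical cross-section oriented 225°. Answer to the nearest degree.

11°

The section lies 25° from the strike.
tan(apparent dip) = tan 24° · sin 25° = 0.1882
α = arctan(0.1882) = 10.66°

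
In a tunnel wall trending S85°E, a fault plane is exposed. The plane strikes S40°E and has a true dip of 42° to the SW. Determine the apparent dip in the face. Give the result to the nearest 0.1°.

32.5°

The section lies 45° from the strike.
tan(apparent dip) = tan 42° · sin 45° = 0.6367
α = arctan(0.6367) = 32.48°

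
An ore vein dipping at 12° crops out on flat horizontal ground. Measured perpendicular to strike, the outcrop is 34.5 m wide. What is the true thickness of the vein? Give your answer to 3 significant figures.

True thickness t = w · sin(dip) = 34.5 × sin 12°
t = 34.5 × 0.2079 = 7.173 m

7.17 m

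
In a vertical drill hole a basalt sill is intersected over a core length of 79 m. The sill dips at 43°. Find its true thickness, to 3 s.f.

57.8 m

True thickness t = h · cos(dip) = 79 × cos 43°
t = 79 × 0.7314 = 57.777 m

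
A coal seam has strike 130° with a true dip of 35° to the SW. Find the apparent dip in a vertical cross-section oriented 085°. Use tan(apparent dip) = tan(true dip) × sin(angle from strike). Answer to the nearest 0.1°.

The section lies 45° from the strike.
tan(apparent dip) = tan 35° · sin 45° = 0.4951
α = arctan(0.4951) = 26.34°

26.3°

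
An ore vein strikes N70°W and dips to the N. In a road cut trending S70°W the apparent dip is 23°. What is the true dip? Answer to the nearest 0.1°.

33.4°

β = acute angle between strike N70°W and section S70°W = 40°.
tan(true dip) = tan 23° / sin 40° = 0.6604
true dip = arctan 0.6604 = 33.44°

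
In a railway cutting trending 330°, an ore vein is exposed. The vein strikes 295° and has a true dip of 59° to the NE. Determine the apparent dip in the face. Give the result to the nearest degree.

44°

The strike is 295° and the section trends 330°; the acute angle between them is β = 35°.
tan(apparent dip) = tan 59° · sin 35° = 0.9546
apparent dip = arctan 0.9546 = 43.67°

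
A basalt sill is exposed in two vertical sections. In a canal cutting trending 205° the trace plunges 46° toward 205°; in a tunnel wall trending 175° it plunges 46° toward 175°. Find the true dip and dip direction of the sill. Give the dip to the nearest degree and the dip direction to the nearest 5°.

true dip 47°, dip direction 190°

Each apparent-dip line lies in the plane. As unit vectors (x east, y north, z up), v₁ plunges 46°→205° and v₂ plunges 46°→175°.
Cross product v₁ × v₂ gives the pole to the plane: n ∝ (-0.045, -0.255, 0.241).
Dip δ = arctan(|n_h|/n_z) = arctan(0.259/0.241) = 47.0°.
Dip direction = atan2(-0.045, -0.255) = 190° (azimuth of n's horizontal projection).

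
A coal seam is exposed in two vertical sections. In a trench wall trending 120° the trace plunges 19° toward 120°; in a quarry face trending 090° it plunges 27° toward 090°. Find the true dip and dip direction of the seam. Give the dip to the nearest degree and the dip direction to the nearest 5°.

The two traces are lines in the plane: v₁ = (sin 120°·cos 19°, cos 120°·cos 19°, −sin 19°), v₂ = (sin 90°·cos 27°, cos 90°·cos 27°, −sin 27°).
n = v₁ × v₂ = (0.215, 0.082, 0.421) (taken with n_z > 0).
tan δ = √(n_x²+n_y²)/n_z = 0.230/0.421, so δ = 28.6°.
Dip direction = atan2(0.215, 0.082) = 69° (azimuth of n's horizontal projection).

true dip 29°, dip direction 070°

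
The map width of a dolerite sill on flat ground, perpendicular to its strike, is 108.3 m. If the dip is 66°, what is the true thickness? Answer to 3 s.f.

98.9 m

True thickness t = w · sin(dip) = 108.3 × sin 66°
t = 108.3 × 0.9135 = 98.937 m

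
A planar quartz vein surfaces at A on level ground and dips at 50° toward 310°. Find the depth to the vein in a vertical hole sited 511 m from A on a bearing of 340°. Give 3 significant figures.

527 m

The hole lies 30° from the dip direction, so the down-dip offset is 511 × cos 30° = 442.54 m.
Depth = down-dip offset × tan(dip) = 442.54 × tan 50° = 442.54 × 1.1918
Depth = 527.40 m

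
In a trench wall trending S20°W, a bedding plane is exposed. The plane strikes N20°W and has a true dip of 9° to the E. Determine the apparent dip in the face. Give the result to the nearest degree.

6°

Angle between strike (N20°W) and section (S20°W): β = 40°.
tan α = tan 9° × sin 40° = 0.1584 × 0.6428 = 0.1018
apparent dip = arctan 0.1018 = 5.81°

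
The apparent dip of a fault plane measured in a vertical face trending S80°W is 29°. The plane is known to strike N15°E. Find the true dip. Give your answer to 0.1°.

31.5°

β = acute angle between strike N15°E and section S80°W = 65°.
tan(true dip) = tan 29° / sin 65° = 0.6116
true dip = arctan 0.6116 = 31.45°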